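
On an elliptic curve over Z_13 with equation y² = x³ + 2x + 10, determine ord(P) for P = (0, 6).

2P: tangent at (0, 6): λ = (3·0² + 2)/(2·6) ≡ 2/12. 12⁻¹ ≡ 12 (mod 13) since 12·12 = 144 ≡ 1, so λ ≡ 2·12 ≡ 11.
  x = λ² - 0 - 0 = 121 - 0 ≡ 4; y = λ·(0 - 4) - 6 ≡ 2. → (4, 2)
3P: (4, 2) + (0, 6). λ = (6 - 2)/(0 - 4) ≡ 4/9 mod 13. 9⁻¹ ≡ 3 (mod 13), so λ ≡ 12.
  x = λ² - 4 - 0 = 144 - 4 ≡ 10; y = λ·(4 - 10) - 2 ≡ 4. → (10, 4)
4P: (10, 4) + (0, 6). λ = (6 - 4)/(0 - 10) ≡ 2/3 mod 13. 3⁻¹ ≡ 9 (mod 13), so λ ≡ 5.
  x = λ² - 10 - 0 = 25 - 10 ≡ 2; y = λ·(10 - 2) - 4 ≡ 10. → (2, 10)
5P: (2, 10) + (0, 6). λ = (6 - 10)/(0 - 2) ≡ 9/11 mod 13. 11⁻¹ ≡ 6 (mod 13) since 11·6 = 66 ≡ 1, so λ ≡ 2.
  x = λ² - 2 - 0 = 4 - 2 ≡ 2; y = λ·(2 - 2) - 10 ≡ 3. → (2, 3)
6P: (2, 3) + (0, 6). λ = (6 - 3)/(0 - 2) ≡ 3/11 mod 13. 11⁻¹ ≡ 6 (mod 13), so λ ≡ 5.
  x = λ² - 2 - 0 = 25 - 2 ≡ 10; y = λ·(2 - 10) - 3 ≡ 9. → (10, 9)
7P: (10, 9) + (0, 6). λ = (6 - 9)/(0 - 10) ≡ 10/3 mod 13. 3⁻¹ ≡ 9 (mod 13), so λ ≡ 12.
  x = λ² - 10 - 0 = 144 - 10 ≡ 4; y = λ·(10 - 4) - 9 ≡ 11. → (4, 11)
8P: (4, 11) + (0, 6). λ = (6 - 11)/(0 - 4) ≡ 8/9 mod 13. 9⁻¹ ≡ 3 (mod 13), so λ ≡ 11.
  x = λ² - 4 - 0 = 121 - 4 ≡ 0; y = λ·(4 - 0) - 11 ≡ 7. → (0, 7)
9P: (0, 7) + (0, 6): same x and y₁ ≡ -y₂, so the sum is ∞.
9P = ∞, so the order is 9.

9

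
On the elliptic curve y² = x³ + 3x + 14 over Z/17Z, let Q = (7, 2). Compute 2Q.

tangent at (7, 2): λ = (3·7² + 3)/(2·2) ≡ 14/4. 4⁻¹ ≡ 13 (mod 17) since 4·13 = 52 ≡ 1, so λ ≡ 14·13 ≡ 12.
  x = λ² - 7 - 7 = 144 - 14 ≡ 11; y = λ·(7 - 11) - 2 ≡ 1. → (11, 1)

(11, 1)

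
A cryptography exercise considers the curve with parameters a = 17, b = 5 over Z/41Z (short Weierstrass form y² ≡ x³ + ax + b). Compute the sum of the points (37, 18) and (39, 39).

(37, 18) + (39, 39). λ = (39 - 18)/(39 - 37) ≡ 21/2 mod 41. 2⁻¹ ≡ 21 (mod 41), so λ ≡ 31.
  x = λ² - 37 - 39 = 961 - 76 ≡ 24; y = λ·(37 - 24) - 18 ≡ 16. → (24, 16)

(24, 16)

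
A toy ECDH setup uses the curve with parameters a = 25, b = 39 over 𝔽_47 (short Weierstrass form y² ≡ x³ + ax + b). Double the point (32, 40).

(39, 28)

tangent at (32, 40): λ = (3·32² + 25)/(2·40) ≡ 42/33. 33⁻¹ ≡ 10 (mod 47), so λ ≡ 42·10 ≡ 44.
  x = λ² - 32 - 32 = 1936 - 64 ≡ 39; y = λ·(32 - 39) - 40 ≡ 28. → (39, 28)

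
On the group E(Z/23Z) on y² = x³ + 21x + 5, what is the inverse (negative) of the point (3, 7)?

(3, 16)

-(3, 7) = (3, -7 mod 23) = (3, 16).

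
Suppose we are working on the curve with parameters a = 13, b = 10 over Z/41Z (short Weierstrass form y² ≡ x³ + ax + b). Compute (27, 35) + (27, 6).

The two points share x = 27 and their y-coordinates satisfy 35 + 6 ≡ 0 (mod 41), so they are inverses. Their sum is O.

O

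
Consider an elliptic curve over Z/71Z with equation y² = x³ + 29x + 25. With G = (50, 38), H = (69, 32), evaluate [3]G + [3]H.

(69, 32)

First 3G:
Repeated addition: build up to 3G.
2G: tangent at (50, 38): λ = (3·50² + 29)/(2·38) ≡ 3/5. 5⁻¹ ≡ 57 (mod 71) since 5·57 = 285 ≡ 1, so λ ≡ 3·57 ≡ 29.
  x = λ² - 50 - 50 = 841 - 100 ≡ 31; y = λ·(50 - 31) - 38 ≡ 16. → (31, 16)
3G: (31, 16) + (50, 38). λ = (38 - 16)/(50 - 31) ≡ 22/19 mod 71. 19⁻¹ ≡ 15 (mod 71), so λ ≡ 46.
  x = λ² - 31 - 50 = 2116 - 81 ≡ 47; y = λ·(31 - 47) - 16 ≡ 29. → (47, 29)
3G = (47, 29).
Next 3H:
Repeated addition: build up to 3H.
2H: tangent at (69, 32): λ = (3·69² + 29)/(2·32) ≡ 41/64. 64⁻¹ ≡ 10 (mod 71) since 64·10 = 640 ≡ 1, so λ ≡ 41·10 ≡ 55.
  x = λ² - 69 - 69 = 3025 - 138 ≡ 47; y = λ·(69 - 47) - 32 ≡ 42. → (47, 42)
3H: (47, 42) + (69, 32). λ = (32 - 42)/(69 - 47) ≡ 61/22 mod 71. 22⁻¹ ≡ 42 (mod 71) since 22·42 = 924 ≡ 1, so λ ≡ 6.
  x = λ² - 47 - 69 = 36 - 116 ≡ 62; y = λ·(47 - 62) - 42 ≡ 10. → (62, 10)
3H = (62, 10).
Finally 3G + 3H:
(47, 29) + (62, 10). λ = (10 - 29)/(62 - 47) ≡ 52/15 mod 71. 15⁻¹ ≡ 19 (mod 71), so λ ≡ 65.
  x = λ² - 47 - 62 = 4225 - 109 ≡ 69; y = λ·(47 - 69) - 29 ≡ 32. → (69, 32)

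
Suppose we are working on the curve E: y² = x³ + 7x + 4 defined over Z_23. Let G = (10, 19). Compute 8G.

Repeated addition: build up to 8G.
2G: tangent at (10, 19): λ = (3·10² + 7)/(2·19) ≡ 8/15. 15⁻¹ ≡ 20 (mod 23), so λ ≡ 8·20 ≡ 22.
  x = λ² - 10 - 10 = 484 - 20 ≡ 4; y = λ·(10 - 4) - 19 ≡ 21. → (4, 21)
3G: (4, 21) + (10, 19). λ = (19 - 21)/(10 - 4) ≡ 21/6 mod 23. 6⁻¹ ≡ 4 (mod 23) since 6·4 = 24 ≡ 1, so λ ≡ 15.
  x = λ² - 4 - 10 = 225 - 14 ≡ 4; y = λ·(4 - 4) - 21 ≡ 2. → (4, 2)
4G: (4, 2) + (10, 19). λ = (19 - 2)/(10 - 4) ≡ 17/6 mod 23. 6⁻¹ ≡ 4 (mod 23), so λ ≡ 22.
  x = λ² - 4 - 10 = 484 - 14 ≡ 10; y = λ·(4 - 10) - 2 ≡ 4. → (10, 4)
5G: (10, 4) + (10, 19): same x and y₁ ≡ -y₂, so the sum is the point at infinity.
6G: the point at infinity + (10, 19) = (10, 19) (identity).
7G: tangent at (10, 19): λ = (3·10² + 7)/(2·19) ≡ 8/15. 15⁻¹ ≡ 20 (mod 23) since 15·20 = 300 ≡ 1, so λ ≡ 8·20 ≡ 22.
  x = λ² - 10 - 10 = 484 - 20 ≡ 4; y = λ·(10 - 4) - 19 ≡ 21. → (4, 21)
8G: (4, 21) + (10, 19). λ = (19 - 21)/(10 - 4) ≡ 21/6 mod 23. 6⁻¹ ≡ 4 (mod 23), so λ ≡ 15.
  x = λ² - 4 - 10 = 225 - 14 ≡ 4; y = λ·(4 - 4) - 21 ≡ 2. → (4, 2)

(4, 2)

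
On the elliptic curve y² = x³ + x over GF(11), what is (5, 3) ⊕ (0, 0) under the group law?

(9, 10)

(5, 3) + (0, 0). λ = (0 - 3)/(0 - 5) ≡ 8/6 mod 11. 6⁻¹ ≡ 2 (mod 11) since 6·2 = 12 ≡ 1, so λ ≡ 5.
  x = λ² - 5 - 0 = 25 - 5 ≡ 9; y = λ·(5 - 9) - 3 ≡ 10. → (9, 10)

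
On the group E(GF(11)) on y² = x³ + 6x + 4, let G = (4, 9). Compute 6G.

(1, 0)

Double-and-add on 6 = (110)₂. Start with G = (4, 9) for the leading 1-bit.
double: tangent at (4, 9): λ = (3·4² + 6)/(2·9) ≡ 10/7. 7⁻¹ ≡ 8 (mod 11), so λ ≡ 10·8 ≡ 3.
  x = λ² - 4 - 4 = 9 - 8 ≡ 1; y = λ·(4 - 1) - 9 ≡ 0. → (1, 0)
add G: (1, 0) + (4, 9). λ = (9 - 0)/(4 - 1) ≡ 9/3 mod 11. 3⁻¹ ≡ 4 (mod 11), so λ ≡ 3.
  x = λ² - 1 - 4 = 9 - 5 ≡ 4; y = λ·(1 - 4) - 0 ≡ 2. → (4, 2)
double: tangent at (4, 2): λ = (3·4² + 6)/(2·2) ≡ 10/4. 4⁻¹ ≡ 3 (mod 11) since 4·3 = 12 ≡ 1, so λ ≡ 10·3 ≡ 8.
  x = λ² - 4 - 4 = 64 - 8 ≡ 1; y = λ·(4 - 1) - 2 ≡ 0. → (1, 0)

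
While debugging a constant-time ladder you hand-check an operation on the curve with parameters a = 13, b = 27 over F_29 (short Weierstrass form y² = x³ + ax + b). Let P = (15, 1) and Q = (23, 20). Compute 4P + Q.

First 4P:
Double-and-add on 4 = (100)₂. Start with P = (15, 1) for the leading 1-bit.
double: tangent at (15, 1): λ = (3·15² + 13)/(2·1) ≡ 21/2. 2⁻¹ ≡ 15 (mod 29) since 2·15 = 30 ≡ 1, so λ ≡ 21·15 ≡ 25.
  x = λ² - 15 - 15 = 625 - 30 ≡ 15; y = λ·(15 - 15) - 1 ≡ 28. → (15, 28)
double: tangent at (15, 28): λ = (3·15² + 13)/(2·28) ≡ 21/27. 27⁻¹ ≡ 14 (mod 29), so λ ≡ 21·14 ≡ 4.
  x = λ² - 15 - 15 = 16 - 30 ≡ 15; y = λ·(15 - 15) - 28 ≡ 1. → (15, 1)
4P = (15, 1).
Finally 4P + Q:
(15, 1) + (23, 20). λ = (20 - 1)/(23 - 15) ≡ 19/8 mod 29. 8⁻¹ ≡ 11 (mod 29), so λ ≡ 6.
  x = λ² - 15 - 23 = 36 - 38 ≡ 27; y = λ·(15 - 27) - 1 ≡ 14. → (27, 14)

(27, 14)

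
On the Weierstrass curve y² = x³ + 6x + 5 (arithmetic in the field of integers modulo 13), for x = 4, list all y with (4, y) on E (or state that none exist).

none

x³ + 6x + 5 = 93 ≡ 2 (mod 13).
2 is a non-residue mod 13; no y exists.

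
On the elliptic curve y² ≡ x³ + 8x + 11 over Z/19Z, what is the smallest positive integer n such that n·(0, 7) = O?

9

2P: tangent at (0, 7): λ = (3·0² + 8)/(2·7) ≡ 8/14. 14⁻¹ ≡ 15 (mod 19) since 14·15 = 210 ≡ 1, so λ ≡ 8·15 ≡ 6.
  x = λ² - 0 - 0 = 36 - 0 ≡ 17; y = λ·(0 - 17) - 7 ≡ 5. → (17, 5)
3P: (17, 5) + (0, 7). λ = (7 - 5)/(0 - 17) ≡ 2/2 mod 19. 2⁻¹ ≡ 10 (mod 19), so λ ≡ 1.
  x = λ² - 17 - 0 = 1 - 17 ≡ 3; y = λ·(17 - 3) - 5 ≡ 9. → (3, 9)
4P: (3, 9) + (0, 7). λ = (7 - 9)/(0 - 3) ≡ 17/16 mod 19. 16⁻¹ ≡ 6 (mod 19), so λ ≡ 7.
  x = λ² - 3 - 0 = 49 - 3 ≡ 8; y = λ·(3 - 8) - 9 ≡ 13. → (8, 13)
5P: (8, 13) + (0, 7). λ = (7 - 13)/(0 - 8) ≡ 13/11 mod 19. 11⁻¹ ≡ 7 (mod 19), so λ ≡ 15.
  x = λ² - 8 - 0 = 225 - 8 ≡ 8; y = λ·(8 - 8) - 13 ≡ 6. → (8, 6)
6P: (8, 6) + (0, 7). λ = (7 - 6)/(0 - 8) ≡ 1/11 mod 19. 11⁻¹ ≡ 7 (mod 19), so λ ≡ 7.
  x = λ² - 8 - 0 = 49 - 8 ≡ 3; y = λ·(8 - 3) - 6 ≡ 10. → (3, 10)
7P: (3, 10) + (0, 7). λ = (7 - 10)/(0 - 3) ≡ 16/16 mod 19. 16⁻¹ ≡ 6 (mod 19), so λ ≡ 1.
  x = λ² - 3 - 0 = 1 - 3 ≡ 17; y = λ·(3 - 17) - 10 ≡ 14. → (17, 14)
8P: (17, 14) + (0, 7). λ = (7 - 14)/(0 - 17) ≡ 12/2 mod 19. 2⁻¹ ≡ 10 (mod 19), so λ ≡ 6.
  x = λ² - 17 - 0 = 36 - 17 ≡ 0; y = λ·(17 - 0) - 14 ≡ 12. → (0, 12)
9P: (0, 12) + (0, 7): same x and y₁ ≡ -y₂, so the sum is O.
9P = O, so the order is 9.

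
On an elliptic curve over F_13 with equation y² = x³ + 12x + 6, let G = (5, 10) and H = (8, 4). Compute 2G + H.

(7, 11)

First 2G:
Repeated addition: build up to 2G.
2G: tangent at (5, 10): λ = (3·5² + 12)/(2·10) ≡ 9/7. 7⁻¹ ≡ 2 (mod 13), so λ ≡ 9·2 ≡ 5.
  x = λ² - 5 - 5 = 25 - 10 ≡ 2; y = λ·(5 - 2) - 10 ≡ 5. → (2, 5)
2G = (2, 5).
Finally 2G + H:
(2, 5) + (8, 4). λ = (4 - 5)/(8 - 2) ≡ 12/6 mod 13. 6⁻¹ ≡ 11 (mod 13), so λ ≡ 2.
  x = λ² - 2 - 8 = 4 - 10 ≡ 7; y = λ·(2 - 7) - 5 ≡ 11. → (7, 11)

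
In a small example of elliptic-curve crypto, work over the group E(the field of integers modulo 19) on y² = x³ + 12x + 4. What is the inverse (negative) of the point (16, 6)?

(16, 13)

-(16, 6) = (16, -6 mod 19) = (16, 13).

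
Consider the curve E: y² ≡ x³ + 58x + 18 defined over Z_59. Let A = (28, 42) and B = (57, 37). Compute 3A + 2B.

First 3A:
Repeated addition: build up to 3A.
2A: tangent at (28, 42): λ = (3·28² + 58)/(2·42) ≡ 50/25. 25⁻¹ ≡ 26 (mod 59) since 25·26 = 650 ≡ 1, so λ ≡ 50·26 ≡ 2.
  x = λ² - 28 - 28 = 4 - 56 ≡ 7; y = λ·(28 - 7) - 42 ≡ 0. → (7, 0)
3A: (7, 0) + (28, 42). λ = (42 - 0)/(28 - 7) ≡ 42/21 mod 59. 21⁻¹ ≡ 45 (mod 59), so λ ≡ 2.
  x = λ² - 7 - 28 = 4 - 35 ≡ 28; y = λ·(7 - 28) - 0 ≡ 17. → (28, 17)
3A = (28, 17).
Next 2B:
Repeated addition: build up to 2B.
2B: tangent at (57, 37): λ = (3·57² + 58)/(2·37) ≡ 11/15. 15⁻¹ ≡ 4 (mod 59), so λ ≡ 11·4 ≡ 44.
  x = λ² - 57 - 57 = 1936 - 114 ≡ 52; y = λ·(57 - 52) - 37 ≡ 6. → (52, 6)
2B = (52, 6).
Finally 3A + 2B:
(28, 17) + (52, 6). λ = (6 - 17)/(52 - 28) ≡ 48/24 mod 59. 24⁻¹ ≡ 32 (mod 59), so λ ≡ 2.
  x = λ² - 28 - 52 = 4 - 80 ≡ 42; y = λ·(28 - 42) - 17 ≡ 14. → (42, 14)

(42, 14)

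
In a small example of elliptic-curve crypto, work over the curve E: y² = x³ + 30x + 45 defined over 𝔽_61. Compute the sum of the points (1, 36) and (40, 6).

(39, 12)

(1, 36) + (40, 6). λ = (6 - 36)/(40 - 1) ≡ 31/39 mod 61. 39⁻¹ ≡ 36 (mod 61) since 39·36 = 1404 ≡ 1, so λ ≡ 18.
  x = λ² - 1 - 40 = 324 - 41 ≡ 39; y = λ·(1 - 39) - 36 ≡ 12. → (39, 12)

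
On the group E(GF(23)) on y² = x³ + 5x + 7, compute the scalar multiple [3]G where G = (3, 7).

(11, 17)

Repeated addition: build up to 3G.
2G: tangent at (3, 7): λ = (3·3² + 5)/(2·7) ≡ 9/14. 14⁻¹ ≡ 5 (mod 23), so λ ≡ 9·5 ≡ 22.
  x = λ² - 3 - 3 = 484 - 6 ≡ 18; y = λ·(3 - 18) - 7 ≡ 8. → (18, 8)
3G: (18, 8) + (3, 7). λ = (7 - 8)/(3 - 18) ≡ 22/8 mod 23. 8⁻¹ ≡ 3 (mod 23), so λ ≡ 20.
  x = λ² - 18 - 3 = 400 - 21 ≡ 11; y = λ·(18 - 11) - 8 ≡ 17. → (11, 17)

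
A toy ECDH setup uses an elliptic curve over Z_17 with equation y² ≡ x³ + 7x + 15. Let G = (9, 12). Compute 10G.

Repeated addition: build up to 10G.
2G: tangent at (9, 12): λ = (3·9² + 7)/(2·12) ≡ 12/7. 7⁻¹ ≡ 5 (mod 17) since 7·5 = 35 ≡ 1, so λ ≡ 12·5 ≡ 9.
  x = λ² - 9 - 9 = 81 - 18 ≡ 12; y = λ·(9 - 12) - 12 ≡ 12. → (12, 12)
3G: (12, 12) + (9, 12). λ = (12 - 12)/(9 - 12) ≡ 0/14 mod 17. 14⁻¹ ≡ 11 (mod 17), so λ ≡ 0.
  x = λ² - 12 - 9 = 0 - 21 ≡ 13; y = λ·(12 - 13) - 12 ≡ 5. → (13, 5)
4G: (13, 5) + (9, 12). λ = (12 - 5)/(9 - 13) ≡ 7/13 mod 17. 13⁻¹ ≡ 4 (mod 17), so λ ≡ 11.
  x = λ² - 13 - 9 = 121 - 22 ≡ 14; y = λ·(13 - 14) - 5 ≡ 1. → (14, 1)
5G: (14, 1) + (9, 12). λ = (12 - 1)/(9 - 14) ≡ 11/12 mod 17. 12⁻¹ ≡ 10 (mod 17), so λ ≡ 8.
  x = λ² - 14 - 9 = 64 - 23 ≡ 7; y = λ·(14 - 7) - 1 ≡ 4. → (7, 4)
6G: (7, 4) + (9, 12). λ = (12 - 4)/(9 - 7) ≡ 8/2 mod 17. 2⁻¹ ≡ 9 (mod 17) since 2·9 = 18 ≡ 1, so λ ≡ 4.
  x = λ² - 7 - 9 = 16 - 16 ≡ 0; y = λ·(7 - 0) - 4 ≡ 7. → (0, 7)
7G: (0, 7) + (9, 12). λ = (12 - 7)/(9 - 0) ≡ 5/9 mod 17. 9⁻¹ ≡ 2 (mod 17), so λ ≡ 10.
  x = λ² - 0 - 9 = 100 - 9 ≡ 6; y = λ·(0 - 6) - 7 ≡ 1. → (6, 1)
8G: (6, 1) + (9, 12). λ = (12 - 1)/(9 - 6) ≡ 11/3 mod 17. 3⁻¹ ≡ 6 (mod 17), so λ ≡ 15.
  x = λ² - 6 - 9 = 225 - 15 ≡ 6; y = λ·(6 - 6) - 1 ≡ 16. → (6, 16)
9G: (6, 16) + (9, 12). λ = (12 - 16)/(9 - 6) ≡ 13/3 mod 17. 3⁻¹ ≡ 6 (mod 17), so λ ≡ 10.
  x = λ² - 6 - 9 = 100 - 15 ≡ 0; y = λ·(6 - 0) - 16 ≡ 10. → (0, 10)
10G: (0, 10) + (9, 12). λ = (12 - 10)/(9 - 0) ≡ 2/9 mod 17. 9⁻¹ ≡ 2 (mod 17), so λ ≡ 4.
  x = λ² - 0 - 9 = 16 - 9 ≡ 7; y = λ·(0 - 7) - 10 ≡ 13. → (7, 13)

(7, 13)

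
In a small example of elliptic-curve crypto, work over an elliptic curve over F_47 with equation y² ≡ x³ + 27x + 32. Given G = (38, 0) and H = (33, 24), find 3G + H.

First 3G:
Repeated addition: build up to 3G.
2G: (38, 0) + (38, 0): same x and y₁ ≡ -y₂, so the sum is O.
3G: O + (38, 0) = (38, 0) (identity).
3G = (38, 0).
Finally 3G + H:
(38, 0) + (33, 24). λ = (24 - 0)/(33 - 38) ≡ 24/42 mod 47. 42⁻¹ ≡ 28 (mod 47) since 42·28 = 1176 ≡ 1, so λ ≡ 14.
  x = λ² - 38 - 33 = 196 - 71 ≡ 31; y = λ·(38 - 31) - 0 ≡ 4. → (31, 4)

(31, 4)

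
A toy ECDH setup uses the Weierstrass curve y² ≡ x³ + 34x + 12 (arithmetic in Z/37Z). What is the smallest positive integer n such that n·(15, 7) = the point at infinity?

7

2P: tangent at (15, 7): λ = (3·15² + 34)/(2·7) ≡ 6/14. 14⁻¹ ≡ 8 (mod 37), so λ ≡ 6·8 ≡ 11.
  x = λ² - 15 - 15 = 121 - 30 ≡ 17; y = λ·(15 - 17) - 7 ≡ 8. → (17, 8)
3P: (17, 8) + (15, 7). λ = (7 - 8)/(15 - 17) ≡ 36/35 mod 37. 35⁻¹ ≡ 18 (mod 37), so λ ≡ 19.
  x = λ² - 17 - 15 = 361 - 32 ≡ 33; y = λ·(17 - 33) - 8 ≡ 21. → (33, 21)
4P: (33, 21) + (15, 7). λ = (7 - 21)/(15 - 33) ≡ 23/19 mod 37. 19⁻¹ ≡ 2 (mod 37), so λ ≡ 9.
  x = λ² - 33 - 15 = 81 - 48 ≡ 33; y = λ·(33 - 33) - 21 ≡ 16. → (33, 16)
5P: (33, 16) + (15, 7). λ = (7 - 16)/(15 - 33) ≡ 28/19 mod 37. 19⁻¹ ≡ 2 (mod 37) since 19·2 = 38 ≡ 1, so λ ≡ 19.
  x = λ² - 33 - 15 = 361 - 48 ≡ 17; y = λ·(33 - 17) - 16 ≡ 29. → (17, 29)
6P: (17, 29) + (15, 7). λ = (7 - 29)/(15 - 17) ≡ 15/35 mod 37. 35⁻¹ ≡ 18 (mod 37), so λ ≡ 11.
  x = λ² - 17 - 15 = 121 - 32 ≡ 15; y = λ·(17 - 15) - 29 ≡ 30. → (15, 30)
7P: (15, 30) + (15, 7): same x and y₁ ≡ -y₂, so the sum is the point at infinity.
7P = the point at infinity, so the order is 7.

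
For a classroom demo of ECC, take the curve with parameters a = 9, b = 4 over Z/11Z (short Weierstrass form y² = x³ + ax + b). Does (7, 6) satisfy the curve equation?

y² = 6² ≡ 3; x³ + 9x + 4 = 410 ≡ 3 (mod 11). 3 = 3.

yes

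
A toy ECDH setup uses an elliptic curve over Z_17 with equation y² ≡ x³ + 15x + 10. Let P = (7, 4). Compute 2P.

(4, 10)

tangent at (7, 4): λ = (3·7² + 15)/(2·4) ≡ 9/8. 8⁻¹ ≡ 15 (mod 17), so λ ≡ 9·15 ≡ 16.
  x = λ² - 7 - 7 = 256 - 14 ≡ 4; y = λ·(7 - 4) - 4 ≡ 10. → (4, 10)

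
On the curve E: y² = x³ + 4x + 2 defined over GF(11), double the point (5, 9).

(4, 7)

tangent at (5, 9): λ = (3·5² + 4)/(2·9) ≡ 2/7. 7⁻¹ ≡ 8 (mod 11) since 7·8 = 56 ≡ 1, so λ ≡ 2·8 ≡ 5.
  x = λ² - 5 - 5 = 25 - 10 ≡ 4; y = λ·(5 - 4) - 9 ≡ 7. → (4, 7)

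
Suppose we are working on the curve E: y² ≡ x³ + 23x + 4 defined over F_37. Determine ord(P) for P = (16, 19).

2P: tangent at (16, 19): λ = (3·16² + 23)/(2·19) ≡ 14/1. 1⁻¹ ≡ 1 (mod 37), so λ ≡ 14·1 ≡ 14.
  x = λ² - 16 - 16 = 196 - 32 ≡ 16; y = λ·(16 - 16) - 19 ≡ 18. → (16, 18)
3P: (16, 18) + (16, 19): same x and y₁ ≡ -y₂, so the sum is O.
3P = O, so the order is 3.

3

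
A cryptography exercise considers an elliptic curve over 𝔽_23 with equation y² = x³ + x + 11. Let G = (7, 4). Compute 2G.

tangent at (7, 4): λ = (3·7² + 1)/(2·4) ≡ 10/8. 8⁻¹ ≡ 3 (mod 23), so λ ≡ 10·3 ≡ 7.
  x = λ² - 7 - 7 = 49 - 14 ≡ 12; y = λ·(7 - 12) - 4 ≡ 7. → (12, 7)

(12, 7)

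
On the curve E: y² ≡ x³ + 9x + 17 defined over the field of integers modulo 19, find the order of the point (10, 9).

2P: tangent at (10, 9): λ = (3·10² + 9)/(2·9) ≡ 5/18. 18⁻¹ ≡ 18 (mod 19), so λ ≡ 5·18 ≡ 14.
  x = λ² - 10 - 10 = 196 - 20 ≡ 5; y = λ·(10 - 5) - 9 ≡ 4. → (5, 4)
3P: (5, 4) + (10, 9). λ = (9 - 4)/(10 - 5) ≡ 5/5 mod 19. 5⁻¹ ≡ 4 (mod 19) since 5·4 = 20 ≡ 1, so λ ≡ 1.
  x = λ² - 5 - 10 = 1 - 15 ≡ 5; y = λ·(5 - 5) - 4 ≡ 15. → (5, 15)
4P: (5, 15) + (10, 9). λ = (9 - 15)/(10 - 5) ≡ 13/5 mod 19. 5⁻¹ ≡ 4 (mod 19), so λ ≡ 14.
  x = λ² - 5 - 10 = 196 - 15 ≡ 10; y = λ·(5 - 10) - 15 ≡ 10. → (10, 10)
5P: (10, 10) + (10, 9): same x and y₁ ≡ -y₂, so the sum is the point at infinity.
5P = the point at infinity, so the order is 5.

5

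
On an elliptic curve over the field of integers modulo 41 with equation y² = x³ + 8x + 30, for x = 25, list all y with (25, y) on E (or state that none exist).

none

x³ + 8x + 30 = 15855 ≡ 29 (mod 41).
29 is a non-residue mod 41; no y exists.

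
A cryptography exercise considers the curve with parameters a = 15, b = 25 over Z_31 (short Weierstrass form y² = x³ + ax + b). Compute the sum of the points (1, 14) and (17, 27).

(7, 16)

(1, 14) + (17, 27). λ = (27 - 14)/(17 - 1) ≡ 13/16 mod 31. 16⁻¹ ≡ 2 (mod 31), so λ ≡ 26.
  x = λ² - 1 - 17 = 676 - 18 ≡ 7; y = λ·(1 - 7) - 14 ≡ 16. → (7, 16)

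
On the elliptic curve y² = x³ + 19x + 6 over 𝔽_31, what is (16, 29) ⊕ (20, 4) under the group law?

(5, 3)

(16, 29) + (20, 4). λ = (4 - 29)/(20 - 16) ≡ 6/4 mod 31. 4⁻¹ ≡ 8 (mod 31) since 4·8 = 32 ≡ 1, so λ ≡ 17.
  x = λ² - 16 - 20 = 289 - 36 ≡ 5; y = λ·(16 - 5) - 29 ≡ 3. → (5, 3)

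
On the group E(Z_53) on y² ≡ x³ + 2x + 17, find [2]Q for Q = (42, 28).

(26, 46)

tangent at (42, 28): λ = (3·42² + 2)/(2·28) ≡ 47/3. 3⁻¹ ≡ 18 (mod 53), so λ ≡ 47·18 ≡ 51.
  x = λ² - 42 - 42 = 2601 - 84 ≡ 26; y = λ·(42 - 26) - 28 ≡ 46. → (26, 46)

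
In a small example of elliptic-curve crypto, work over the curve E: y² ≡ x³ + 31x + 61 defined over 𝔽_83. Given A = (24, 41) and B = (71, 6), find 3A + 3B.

First 3A:
Repeated addition: build up to 3A.
2A: tangent at (24, 41): λ = (3·24² + 31)/(2·41) ≡ 16/82. 82⁻¹ ≡ 82 (mod 83) since 82·82 = 6724 ≡ 1, so λ ≡ 16·82 ≡ 67.
  x = λ² - 24 - 24 = 4489 - 48 ≡ 42; y = λ·(24 - 42) - 41 ≡ 81. → (42, 81)
3A: (42, 81) + (24, 41). λ = (41 - 81)/(24 - 42) ≡ 43/65 mod 83. 65⁻¹ ≡ 23 (mod 83) since 65·23 = 1495 ≡ 1, so λ ≡ 76.
  x = λ² - 42 - 24 = 5776 - 66 ≡ 66; y = λ·(42 - 66) - 81 ≡ 4. → (66, 4)
3A = (66, 4).
Next 3B:
Repeated addition: build up to 3B.
2B: tangent at (71, 6): λ = (3·71² + 31)/(2·6) ≡ 48/12. 12⁻¹ ≡ 7 (mod 83), so λ ≡ 48·7 ≡ 4.
  x = λ² - 71 - 71 = 16 - 142 ≡ 40; y = λ·(71 - 40) - 6 ≡ 35. → (40, 35)
3B: (40, 35) + (71, 6). λ = (6 - 35)/(71 - 40) ≡ 54/31 mod 83. 31⁻¹ ≡ 75 (mod 83) since 31·75 = 2325 ≡ 1, so λ ≡ 66.
  x = λ² - 40 - 71 = 4356 - 111 ≡ 12; y = λ·(40 - 12) - 35 ≡ 70. → (12, 70)
3B = (12, 70).
Finally 3A + 3B:
(66, 4) + (12, 70). λ = (70 - 4)/(12 - 66) ≡ 66/29 mod 83. 29⁻¹ ≡ 63 (mod 83) since 29·63 = 1827 ≡ 1, so λ ≡ 8.
  x = λ² - 66 - 12 = 64 - 78 ≡ 69; y = λ·(66 - 69) - 4 ≡ 55. → (69, 55)

(69, 55)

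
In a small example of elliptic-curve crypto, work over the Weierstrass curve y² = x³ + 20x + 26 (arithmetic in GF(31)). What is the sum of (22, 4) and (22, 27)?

The two points share x = 22 and their y-coordinates satisfy 4 + 27 ≡ 0 (mod 31), so they are inverses. Their sum is O.

O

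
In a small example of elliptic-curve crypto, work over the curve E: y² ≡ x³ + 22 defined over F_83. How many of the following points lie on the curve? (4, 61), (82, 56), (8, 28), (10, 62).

(4, 61): 61² ≡ 69, rhs ≡ 3 → off.
(82, 56): 56² ≡ 65, rhs ≡ 21 → off.
(8, 28): 28² ≡ 37, rhs ≡ 36 → off.
(10, 62): 62² ≡ 26, rhs ≡ 26 → on.

1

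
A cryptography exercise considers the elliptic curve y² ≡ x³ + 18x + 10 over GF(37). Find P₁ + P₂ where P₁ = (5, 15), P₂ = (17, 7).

(5, 15) + (17, 7). λ = (7 - 15)/(17 - 5) ≡ 29/12 mod 37. 12⁻¹ ≡ 34 (mod 37), so λ ≡ 24.
  x = λ² - 5 - 17 = 576 - 22 ≡ 36; y = λ·(5 - 36) - 15 ≡ 18. → (36, 18)

(36, 18)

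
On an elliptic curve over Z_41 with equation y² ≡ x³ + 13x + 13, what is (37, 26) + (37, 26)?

(13, 40)

tangent at (37, 26): λ = (3·37² + 13)/(2·26) ≡ 20/11. 11⁻¹ ≡ 15 (mod 41) since 11·15 = 165 ≡ 1, so λ ≡ 20·15 ≡ 13.
  x = λ² - 37 - 37 = 169 - 74 ≡ 13; y = λ·(37 - 13) - 26 ≡ 40. → (13, 40)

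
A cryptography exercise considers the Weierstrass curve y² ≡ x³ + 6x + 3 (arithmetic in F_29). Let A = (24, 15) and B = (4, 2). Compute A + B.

(26, 4)

(24, 15) + (4, 2). λ = (2 - 15)/(4 - 24) ≡ 16/9 mod 29. 9⁻¹ ≡ 13 (mod 29), so λ ≡ 5.
  x = λ² - 24 - 4 = 25 - 28 ≡ 26; y = λ·(24 - 26) - 15 ≡ 4. → (26, 4)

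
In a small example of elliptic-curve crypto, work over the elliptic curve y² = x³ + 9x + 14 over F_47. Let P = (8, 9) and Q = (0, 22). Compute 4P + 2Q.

First 4P:
Double-and-add on 4 = (100)₂. Start with P = (8, 9) for the leading 1-bit.
double: tangent at (8, 9): λ = (3·8² + 9)/(2·9) ≡ 13/18. 18⁻¹ ≡ 34 (mod 47), so λ ≡ 13·34 ≡ 19.
  x = λ² - 8 - 8 = 361 - 16 ≡ 16; y = λ·(8 - 16) - 9 ≡ 27. → (16, 27)
double: tangent at (16, 27): λ = (3·16² + 9)/(2·27) ≡ 25/7. 7⁻¹ ≡ 27 (mod 47) since 7·27 = 189 ≡ 1, so λ ≡ 25·27 ≡ 17.
  x = λ² - 16 - 16 = 289 - 32 ≡ 22; y = λ·(16 - 22) - 27 ≡ 12. → (22, 12)
4P = (22, 12).
Next 2Q:
Repeated addition: build up to 2Q.
2Q: tangent at (0, 22): λ = (3·0² + 9)/(2·22) ≡ 9/44. 44⁻¹ ≡ 31 (mod 47), so λ ≡ 9·31 ≡ 44.
  x = λ² - 0 - 0 = 1936 - 0 ≡ 9; y = λ·(0 - 9) - 22 ≡ 5. → (9, 5)
2Q = (9, 5).
Finally 4P + 2Q:
(22, 12) + (9, 5). λ = (5 - 12)/(9 - 22) ≡ 40/34 mod 47. 34⁻¹ ≡ 18 (mod 47), so λ ≡ 15.
  x = λ² - 22 - 9 = 225 - 31 ≡ 6; y = λ·(22 - 6) - 12 ≡ 40. → (6, 40)

(6, 40)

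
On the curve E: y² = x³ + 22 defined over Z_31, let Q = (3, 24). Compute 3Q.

Repeated addition: build up to 3Q.
2Q: tangent at (3, 24): λ = (3·3² + 0)/(2·24) ≡ 27/17. 17⁻¹ ≡ 11 (mod 31), so λ ≡ 27·11 ≡ 18.
  x = λ² - 3 - 3 = 324 - 6 ≡ 8; y = λ·(3 - 8) - 24 ≡ 10. → (8, 10)
3Q: (8, 10) + (3, 24). λ = (24 - 10)/(3 - 8) ≡ 14/26 mod 31. 26⁻¹ ≡ 6 (mod 31) since 26·6 = 156 ≡ 1, so λ ≡ 22.
  x = λ² - 8 - 3 = 484 - 11 ≡ 8; y = λ·(8 - 8) - 10 ≡ 21. → (8, 21)

(8, 21)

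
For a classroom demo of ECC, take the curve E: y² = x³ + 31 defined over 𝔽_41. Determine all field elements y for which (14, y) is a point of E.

none

x³ + 0x + 31 = 2775 ≡ 28 (mod 41).
28 is a non-residue mod 41; no y exists.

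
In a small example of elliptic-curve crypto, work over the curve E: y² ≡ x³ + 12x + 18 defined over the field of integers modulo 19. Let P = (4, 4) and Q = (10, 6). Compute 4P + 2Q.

First 4P:
Repeated addition: build up to 4P.
2P: tangent at (4, 4): λ = (3·4² + 12)/(2·4) ≡ 3/8. 8⁻¹ ≡ 12 (mod 19) since 8·12 = 96 ≡ 1, so λ ≡ 3·12 ≡ 17.
  x = λ² - 4 - 4 = 289 - 8 ≡ 15; y = λ·(4 - 15) - 4 ≡ 18. → (15, 18)
3P: (15, 18) + (4, 4). λ = (4 - 18)/(4 - 15) ≡ 5/8 mod 19. 8⁻¹ ≡ 12 (mod 19) since 8·12 = 96 ≡ 1, so λ ≡ 3.
  x = λ² - 15 - 4 = 9 - 19 ≡ 9; y = λ·(15 - 9) - 18 ≡ 0. → (9, 0)
4P: (9, 0) + (4, 4). λ = (4 - 0)/(4 - 9) ≡ 4/14 mod 19. 14⁻¹ ≡ 15 (mod 19) since 14·15 = 210 ≡ 1, so λ ≡ 3.
  x = λ² - 9 - 4 = 9 - 13 ≡ 15; y = λ·(9 - 15) - 0 ≡ 1. → (15, 1)
4P = (15, 1).
Next 2Q:
Repeated addition: build up to 2Q.
2Q: tangent at (10, 6): λ = (3·10² + 12)/(2·6) ≡ 8/12. 12⁻¹ ≡ 8 (mod 19), so λ ≡ 8·8 ≡ 7.
  x = λ² - 10 - 10 = 49 - 20 ≡ 10; y = λ·(10 - 10) - 6 ≡ 13. → (10, 13)
2Q = (10, 13).
Finally 4P + 2Q:
(15, 1) + (10, 13). λ = (13 - 1)/(10 - 15) ≡ 12/14 mod 19. 14⁻¹ ≡ 15 (mod 19), so λ ≡ 9.
  x = λ² - 15 - 10 = 81 - 25 ≡ 18; y = λ·(15 - 18) - 1 ≡ 10. → (18, 10)

(18, 10)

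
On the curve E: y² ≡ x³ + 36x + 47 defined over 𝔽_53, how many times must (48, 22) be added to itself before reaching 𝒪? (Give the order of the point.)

11

2P: tangent at (48, 22): λ = (3·48² + 36)/(2·22) ≡ 5/44. 44⁻¹ ≡ 47 (mod 53), so λ ≡ 5·47 ≡ 23.
  x = λ² - 48 - 48 = 529 - 96 ≡ 9; y = λ·(48 - 9) - 22 ≡ 27. → (9, 27)
3P: (9, 27) + (48, 22). λ = (22 - 27)/(48 - 9) ≡ 48/39 mod 53. 39⁻¹ ≡ 34 (mod 53), so λ ≡ 42.
  x = λ² - 9 - 48 = 1764 - 57 ≡ 11; y = λ·(9 - 11) - 27 ≡ 48. → (11, 48)
4P: (11, 48) + (48, 22). λ = (22 - 48)/(48 - 11) ≡ 27/37 mod 53. 37⁻¹ ≡ 43 (mod 53), so λ ≡ 48.
  x = λ² - 11 - 48 = 2304 - 59 ≡ 19; y = λ·(11 - 19) - 48 ≡ 45. → (19, 45)
5P: (19, 45) + (48, 22). λ = (22 - 45)/(48 - 19) ≡ 30/29 mod 53. 29⁻¹ ≡ 11 (mod 53) since 29·11 = 319 ≡ 1, so λ ≡ 12.
  x = λ² - 19 - 48 = 144 - 67 ≡ 24; y = λ·(19 - 24) - 45 ≡ 1. → (24, 1)
6P: (24, 1) + (48, 22). λ = (22 - 1)/(48 - 24) ≡ 21/24 mod 53. 24⁻¹ ≡ 42 (mod 53), so λ ≡ 34.
  x = λ² - 24 - 48 = 1156 - 72 ≡ 24; y = λ·(24 - 24) - 1 ≡ 52. → (24, 52)
7P: (24, 52) + (48, 22). λ = (22 - 52)/(48 - 24) ≡ 23/24 mod 53. 24⁻¹ ≡ 42 (mod 53) since 24·42 = 1008 ≡ 1, so λ ≡ 12.
  x = λ² - 24 - 48 = 144 - 72 ≡ 19; y = λ·(24 - 19) - 52 ≡ 8. → (19, 8)
8P: (19, 8) + (48, 22). λ = (22 - 8)/(48 - 19) ≡ 14/29 mod 53. 29⁻¹ ≡ 11 (mod 53), so λ ≡ 48.
  x = λ² - 19 - 48 = 2304 - 67 ≡ 11; y = λ·(19 - 11) - 8 ≡ 5. → (11, 5)
9P: (11, 5) + (48, 22). λ = (22 - 5)/(48 - 11) ≡ 17/37 mod 53. 37⁻¹ ≡ 43 (mod 53) since 37·43 = 1591 ≡ 1, so λ ≡ 42.
  x = λ² - 11 - 48 = 1764 - 59 ≡ 9; y = λ·(11 - 9) - 5 ≡ 26. → (9, 26)
10P: (9, 26) + (48, 22). λ = (22 - 26)/(48 - 9) ≡ 49/39 mod 53. 39⁻¹ ≡ 34 (mod 53) since 39·34 = 1326 ≡ 1, so λ ≡ 23.
  x = λ² - 9 - 48 = 529 - 57 ≡ 48; y = λ·(9 - 48) - 26 ≡ 31. → (48, 31)
11P: (48, 31) + (48, 22): same x and y₁ ≡ -y₂, so the sum is 𝒪.
11P = 𝒪, so the order is 11.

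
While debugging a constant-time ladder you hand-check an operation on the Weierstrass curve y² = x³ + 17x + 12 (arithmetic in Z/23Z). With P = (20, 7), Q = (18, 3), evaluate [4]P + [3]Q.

First 4P:
Double-and-add on 4 = (100)₂. Start with P = (20, 7) for the leading 1-bit.
double: tangent at (20, 7): λ = (3·20² + 17)/(2·7) ≡ 21/14. 14⁻¹ ≡ 5 (mod 23), so λ ≡ 21·5 ≡ 13.
  x = λ² - 20 - 20 = 169 - 40 ≡ 14; y = λ·(20 - 14) - 7 ≡ 2. → (14, 2)
double: tangent at (14, 2): λ = (3·14² + 17)/(2·2) ≡ 7/4. 4⁻¹ ≡ 6 (mod 23), so λ ≡ 7·6 ≡ 19.
  x = λ² - 14 - 14 = 361 - 28 ≡ 11; y = λ·(14 - 11) - 2 ≡ 9. → (11, 9)
4P = (11, 9).
Next 3Q:
Repeated addition: build up to 3Q.
2Q: tangent at (18, 3): λ = (3·18² + 17)/(2·3) ≡ 0/6. 6⁻¹ ≡ 4 (mod 23) since 6·4 = 24 ≡ 1, so λ ≡ 0·4 ≡ 0.
  x = λ² - 18 - 18 = 0 - 36 ≡ 10; y = λ·(18 - 10) - 3 ≡ 20. → (10, 20)
3Q: (10, 20) + (18, 3). λ = (3 - 20)/(18 - 10) ≡ 6/8 mod 23. 8⁻¹ ≡ 3 (mod 23) since 8·3 = 24 ≡ 1, so λ ≡ 18.
  x = λ² - 10 - 18 = 324 - 28 ≡ 20; y = λ·(10 - 20) - 20 ≡ 7. → (20, 7)
3Q = (20, 7).
Finally 4P + 3Q:
(11, 9) + (20, 7). λ = (7 - 9)/(20 - 11) ≡ 21/9 mod 23. 9⁻¹ ≡ 18 (mod 23) since 9·18 = 162 ≡ 1, so λ ≡ 10.
  x = λ² - 11 - 20 = 100 - 31 ≡ 0; y = λ·(11 - 0) - 9 ≡ 9. → (0, 9)

(0, 9)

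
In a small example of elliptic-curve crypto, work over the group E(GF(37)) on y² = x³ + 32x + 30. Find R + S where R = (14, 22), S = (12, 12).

(14, 22) + (12, 12). λ = (12 - 22)/(12 - 14) ≡ 27/35 mod 37. 35⁻¹ ≡ 18 (mod 37) since 35·18 = 630 ≡ 1, so λ ≡ 5.
  x = λ² - 14 - 12 = 25 - 26 ≡ 36; y = λ·(14 - 36) - 22 ≡ 16. → (36, 16)

(36, 16)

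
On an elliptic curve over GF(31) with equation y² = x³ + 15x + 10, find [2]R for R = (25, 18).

tangent at (25, 18): λ = (3·25² + 15)/(2·18) ≡ 30/5. 5⁻¹ ≡ 25 (mod 31), so λ ≡ 30·25 ≡ 6.
  x = λ² - 25 - 25 = 36 - 50 ≡ 17; y = λ·(25 - 17) - 18 ≡ 30. → (17, 30)

(17, 30)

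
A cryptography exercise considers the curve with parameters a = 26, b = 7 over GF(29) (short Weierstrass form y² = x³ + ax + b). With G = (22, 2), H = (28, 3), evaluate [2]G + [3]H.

(25, 10)

First 2G:
Repeated addition: build up to 2G.
2G: tangent at (22, 2): λ = (3·22² + 26)/(2·2) ≡ 28/4. 4⁻¹ ≡ 22 (mod 29), so λ ≡ 28·22 ≡ 7.
  x = λ² - 22 - 22 = 49 - 44 ≡ 5; y = λ·(22 - 5) - 2 ≡ 1. → (5, 1)
2G = (5, 1).
Next 3H:
Repeated addition: build up to 3H.
2H: tangent at (28, 3): λ = (3·28² + 26)/(2·3) ≡ 0/6. 6⁻¹ ≡ 5 (mod 29), so λ ≡ 0·5 ≡ 0.
  x = λ² - 28 - 28 = 0 - 56 ≡ 2; y = λ·(28 - 2) - 3 ≡ 26. → (2, 26)
3H: (2, 26) + (28, 3). λ = (3 - 26)/(28 - 2) ≡ 6/26 mod 29. 26⁻¹ ≡ 19 (mod 29), so λ ≡ 27.
  x = λ² - 2 - 28 = 729 - 30 ≡ 3; y = λ·(2 - 3) - 26 ≡ 5. → (3, 5)
3H = (3, 5).
Finally 2G + 3H:
(5, 1) + (3, 5). λ = (5 - 1)/(3 - 5) ≡ 4/27 mod 29. 27⁻¹ ≡ 14 (mod 29), so λ ≡ 27.
  x = λ² - 5 - 3 = 729 - 8 ≡ 25; y = λ·(5 - 25) - 1 ≡ 10. → (25, 10)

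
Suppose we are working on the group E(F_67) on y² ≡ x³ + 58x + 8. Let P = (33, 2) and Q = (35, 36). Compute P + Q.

(20, 18)

(33, 2) + (35, 36). λ = (36 - 2)/(35 - 33) ≡ 34/2 mod 67. 2⁻¹ ≡ 34 (mod 67) since 2·34 = 68 ≡ 1, so λ ≡ 17.
  x = λ² - 33 - 35 = 289 - 68 ≡ 20; y = λ·(33 - 20) - 2 ≡ 18. → (20, 18)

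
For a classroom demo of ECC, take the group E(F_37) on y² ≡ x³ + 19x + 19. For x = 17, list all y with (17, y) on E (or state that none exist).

x³ + 19x + 19 = 5255 ≡ 1 (mod 37).
Square roots of 1 mod 37: 1 and 36 (since 1² = 1 ≡ 1).

1, 36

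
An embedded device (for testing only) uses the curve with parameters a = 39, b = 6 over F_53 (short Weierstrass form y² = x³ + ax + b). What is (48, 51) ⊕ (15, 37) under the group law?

(48, 51) + (15, 37). λ = (37 - 51)/(15 - 48) ≡ 39/20 mod 53. 20⁻¹ ≡ 8 (mod 53), so λ ≡ 47.
  x = λ² - 48 - 15 = 2209 - 63 ≡ 26; y = λ·(48 - 26) - 51 ≡ 29. → (26, 29)

(26, 29)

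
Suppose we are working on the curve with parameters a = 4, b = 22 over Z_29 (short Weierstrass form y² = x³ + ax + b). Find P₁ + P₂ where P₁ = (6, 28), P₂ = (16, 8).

(6, 28) + (16, 8). λ = (8 - 28)/(16 - 6) ≡ 9/10 mod 29. 10⁻¹ ≡ 3 (mod 29), so λ ≡ 27.
  x = λ² - 6 - 16 = 729 - 22 ≡ 11; y = λ·(6 - 11) - 28 ≡ 11. → (11, 11)

(11, 11)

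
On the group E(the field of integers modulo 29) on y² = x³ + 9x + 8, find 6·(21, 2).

(3, 2)

Write Q = (21, 2).
Double-and-add on 6 = (110)₂. Start with Q = (21, 2) for the leading 1-bit.
double: tangent at (21, 2): λ = (3·21² + 9)/(2·2) ≡ 27/4. 4⁻¹ ≡ 22 (mod 29), so λ ≡ 27·22 ≡ 14.
  x = λ² - 21 - 21 = 196 - 42 ≡ 9; y = λ·(21 - 9) - 2 ≡ 21. → (9, 21)
add Q: (9, 21) + (21, 2). λ = (2 - 21)/(21 - 9) ≡ 10/12 mod 29. 12⁻¹ ≡ 17 (mod 29) since 12·17 = 204 ≡ 1, so λ ≡ 25.
  x = λ² - 9 - 21 = 625 - 30 ≡ 15; y = λ·(9 - 15) - 21 ≡ 3. → (15, 3)
double: tangent at (15, 3): λ = (3·15² + 9)/(2·3) ≡ 17/6. 6⁻¹ ≡ 5 (mod 29), so λ ≡ 17·5 ≡ 27.
  x = λ² - 15 - 15 = 729 - 30 ≡ 3; y = λ·(15 - 3) - 3 ≡ 2. → (3, 2)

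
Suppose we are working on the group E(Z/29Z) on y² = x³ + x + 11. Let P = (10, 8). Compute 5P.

(7, 10)

Repeated addition: build up to 5P.
2P: tangent at (10, 8): λ = (3·10² + 1)/(2·8) ≡ 11/16. 16⁻¹ ≡ 20 (mod 29) since 16·20 = 320 ≡ 1, so λ ≡ 11·20 ≡ 17.
  x = λ² - 10 - 10 = 289 - 20 ≡ 8; y = λ·(10 - 8) - 8 ≡ 26. → (8, 26)
3P: (8, 26) + (10, 8). λ = (8 - 26)/(10 - 8) ≡ 11/2 mod 29. 2⁻¹ ≡ 15 (mod 29) since 2·15 = 30 ≡ 1, so λ ≡ 20.
  x = λ² - 8 - 10 = 400 - 18 ≡ 5; y = λ·(8 - 5) - 26 ≡ 5. → (5, 5)
4P: (5, 5) + (10, 8). λ = (8 - 5)/(10 - 5) ≡ 3/5 mod 29. 5⁻¹ ≡ 6 (mod 29), so λ ≡ 18.
  x = λ² - 5 - 10 = 324 - 15 ≡ 19; y = λ·(5 - 19) - 5 ≡ 4. → (19, 4)
5P: (19, 4) + (10, 8). λ = (8 - 4)/(10 - 19) ≡ 4/20 mod 29. 20⁻¹ ≡ 16 (mod 29), so λ ≡ 6.
  x = λ² - 19 - 10 = 36 - 29 ≡ 7; y = λ·(19 - 7) - 4 ≡ 10. → (7, 10)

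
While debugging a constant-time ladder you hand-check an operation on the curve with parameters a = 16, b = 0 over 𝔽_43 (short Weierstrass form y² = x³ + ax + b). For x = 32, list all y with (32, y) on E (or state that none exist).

x³ + 16x + 0 = 33280 ≡ 41 (mod 43).
Square roots of 41 mod 43: 16 and 27 (since 16² = 256 ≡ 41).

16, 27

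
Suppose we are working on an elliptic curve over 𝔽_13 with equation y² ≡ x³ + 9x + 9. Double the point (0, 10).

tangent at (0, 10): λ = (3·0² + 9)/(2·10) ≡ 9/7. 7⁻¹ ≡ 2 (mod 13) since 7·2 = 14 ≡ 1, so λ ≡ 9·2 ≡ 5.
  x = λ² - 0 - 0 = 25 - 0 ≡ 12; y = λ·(0 - 12) - 10 ≡ 8. → (12, 8)

(12, 8)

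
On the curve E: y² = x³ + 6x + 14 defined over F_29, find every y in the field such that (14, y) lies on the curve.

x³ + 6x + 14 = 2842 ≡ 0 (mod 29).
Only y = 0 satisfies y² ≡ 0.

0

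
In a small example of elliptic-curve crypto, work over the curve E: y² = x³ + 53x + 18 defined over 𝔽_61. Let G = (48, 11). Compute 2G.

tangent at (48, 11): λ = (3·48² + 53)/(2·11) ≡ 11/22. 22⁻¹ ≡ 25 (mod 61), so λ ≡ 11·25 ≡ 31.
  x = λ² - 48 - 48 = 961 - 96 ≡ 11; y = λ·(48 - 11) - 11 ≡ 38. → (11, 38)

(11, 38)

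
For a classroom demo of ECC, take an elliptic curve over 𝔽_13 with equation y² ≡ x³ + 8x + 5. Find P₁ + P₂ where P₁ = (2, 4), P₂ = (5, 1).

(7, 1)

(2, 4) + (5, 1). λ = (1 - 4)/(5 - 2) ≡ 10/3 mod 13. 3⁻¹ ≡ 9 (mod 13) since 3·9 = 27 ≡ 1, so λ ≡ 12.
  x = λ² - 2 - 5 = 144 - 7 ≡ 7; y = λ·(2 - 7) - 4 ≡ 1. → (7, 1)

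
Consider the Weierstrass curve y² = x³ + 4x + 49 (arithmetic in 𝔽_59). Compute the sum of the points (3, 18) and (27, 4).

(15, 48)

(3, 18) + (27, 4). λ = (4 - 18)/(27 - 3) ≡ 45/24 mod 59. 24⁻¹ ≡ 32 (mod 59), so λ ≡ 24.
  x = λ² - 3 - 27 = 576 - 30 ≡ 15; y = λ·(3 - 15) - 18 ≡ 48. → (15, 48)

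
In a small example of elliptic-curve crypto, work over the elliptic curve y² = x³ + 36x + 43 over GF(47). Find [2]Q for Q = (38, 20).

(46, 37)

tangent at (38, 20): λ = (3·38² + 36)/(2·20) ≡ 44/40. 40⁻¹ ≡ 20 (mod 47), so λ ≡ 44·20 ≡ 34.
  x = λ² - 38 - 38 = 1156 - 76 ≡ 46; y = λ·(38 - 46) - 20 ≡ 37. → (46, 37)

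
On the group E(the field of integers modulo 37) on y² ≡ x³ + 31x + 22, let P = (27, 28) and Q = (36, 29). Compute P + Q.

(27, 9)

(27, 28) + (36, 29). λ = (29 - 28)/(36 - 27) ≡ 1/9 mod 37. 9⁻¹ ≡ 33 (mod 37) since 9·33 = 297 ≡ 1, so λ ≡ 33.
  x = λ² - 27 - 36 = 1089 - 63 ≡ 27; y = λ·(27 - 27) - 28 ≡ 9. → (27, 9)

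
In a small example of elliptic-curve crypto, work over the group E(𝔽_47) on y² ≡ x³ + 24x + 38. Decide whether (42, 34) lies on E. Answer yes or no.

yes

y² = 34² ≡ 28; x³ + 24x + 38 = 75134 ≡ 28 (mod 47). 28 = 28.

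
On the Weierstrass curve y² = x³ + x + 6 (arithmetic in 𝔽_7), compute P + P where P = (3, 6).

tangent at (3, 6): λ = (3·3² + 1)/(2·6) ≡ 0/5. 5⁻¹ ≡ 3 (mod 7), so λ ≡ 0·3 ≡ 0.
  x = λ² - 3 - 3 = 0 - 6 ≡ 1; y = λ·(3 - 1) - 6 ≡ 1. → (1, 1)

(1, 1)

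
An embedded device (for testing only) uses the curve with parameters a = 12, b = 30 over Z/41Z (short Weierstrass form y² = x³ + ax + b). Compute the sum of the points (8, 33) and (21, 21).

(8, 33) + (21, 21). λ = (21 - 33)/(21 - 8) ≡ 29/13 mod 41. 13⁻¹ ≡ 19 (mod 41), so λ ≡ 18.
  x = λ² - 8 - 21 = 324 - 29 ≡ 8; y = λ·(8 - 8) - 33 ≡ 8. → (8, 8)

(8, 8)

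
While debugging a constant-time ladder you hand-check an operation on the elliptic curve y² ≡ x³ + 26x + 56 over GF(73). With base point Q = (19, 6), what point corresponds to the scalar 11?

(57, 17)

Repeated addition: build up to 11Q.
2Q: tangent at (19, 6): λ = (3·19² + 26)/(2·6) ≡ 14/12. 12⁻¹ ≡ 67 (mod 73), so λ ≡ 14·67 ≡ 62.
  x = λ² - 19 - 19 = 3844 - 38 ≡ 10; y = λ·(19 - 10) - 6 ≡ 41. → (10, 41)
3Q: (10, 41) + (19, 6). λ = (6 - 41)/(19 - 10) ≡ 38/9 mod 73. 9⁻¹ ≡ 65 (mod 73), so λ ≡ 61.
  x = λ² - 10 - 19 = 3721 - 29 ≡ 42; y = λ·(10 - 42) - 41 ≡ 51. → (42, 51)
4Q: (42, 51) + (19, 6). λ = (6 - 51)/(19 - 42) ≡ 28/50 mod 73. 50⁻¹ ≡ 19 (mod 73) since 50·19 = 950 ≡ 1, so λ ≡ 21.
  x = λ² - 42 - 19 = 441 - 61 ≡ 15; y = λ·(42 - 15) - 51 ≡ 5. → (15, 5)
5Q: (15, 5) + (19, 6). λ = (6 - 5)/(19 - 15) ≡ 1/4 mod 73. 4⁻¹ ≡ 55 (mod 73) since 4·55 = 220 ≡ 1, so λ ≡ 55.
  x = λ² - 15 - 19 = 3025 - 34 ≡ 71; y = λ·(15 - 71) - 5 ≡ 54. → (71, 54)
6Q: (71, 54) + (19, 6). λ = (6 - 54)/(19 - 71) ≡ 25/21 mod 73. 21⁻¹ ≡ 7 (mod 73), so λ ≡ 29.
  x = λ² - 71 - 19 = 841 - 90 ≡ 21; y = λ·(71 - 21) - 54 ≡ 9. → (21, 9)
7Q: (21, 9) + (19, 6). λ = (6 - 9)/(19 - 21) ≡ 70/71 mod 73. 71⁻¹ ≡ 36 (mod 73), so λ ≡ 38.
  x = λ² - 21 - 19 = 1444 - 40 ≡ 17; y = λ·(21 - 17) - 9 ≡ 70. → (17, 70)
8Q: (17, 70) + (19, 6). λ = (6 - 70)/(19 - 17) ≡ 9/2 mod 73. 2⁻¹ ≡ 37 (mod 73) since 2·37 = 74 ≡ 1, so λ ≡ 41.
  x = λ² - 17 - 19 = 1681 - 36 ≡ 39; y = λ·(17 - 39) - 70 ≡ 50. → (39, 50)
9Q: (39, 50) + (19, 6). λ = (6 - 50)/(19 - 39) ≡ 29/53 mod 73. 53⁻¹ ≡ 62 (mod 73), so λ ≡ 46.
  x = λ² - 39 - 19 = 2116 - 58 ≡ 14; y = λ·(39 - 14) - 50 ≡ 5. → (14, 5)
10Q: (14, 5) + (19, 6). λ = (6 - 5)/(19 - 14) ≡ 1/5 mod 73. 5⁻¹ ≡ 44 (mod 73), so λ ≡ 44.
  x = λ² - 14 - 19 = 1936 - 33 ≡ 5; y = λ·(14 - 5) - 5 ≡ 26. → (5, 26)
11Q: (5, 26) + (19, 6). λ = (6 - 26)/(19 - 5) ≡ 53/14 mod 73. 14⁻¹ ≡ 47 (mod 73), so λ ≡ 9.
  x = λ² - 5 - 19 = 81 - 24 ≡ 57; y = λ·(5 - 57) - 26 ≡ 17. → (57, 17)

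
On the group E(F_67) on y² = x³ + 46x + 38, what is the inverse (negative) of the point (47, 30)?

-(47, 30) = (47, -30 mod 67) = (47, 37).

(47, 37)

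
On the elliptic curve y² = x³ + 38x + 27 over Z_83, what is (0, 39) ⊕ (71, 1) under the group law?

(0, 39) + (71, 1). λ = (1 - 39)/(71 - 0) ≡ 45/71 mod 83. 71⁻¹ ≡ 76 (mod 83), so λ ≡ 17.
  x = λ² - 0 - 71 = 289 - 71 ≡ 52; y = λ·(0 - 52) - 39 ≡ 73. → (52, 73)

(52, 73)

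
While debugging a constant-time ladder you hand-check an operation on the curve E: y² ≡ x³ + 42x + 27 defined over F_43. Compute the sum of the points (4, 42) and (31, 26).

(4, 42) + (31, 26). λ = (26 - 42)/(31 - 4) ≡ 27/27 mod 43. 27⁻¹ ≡ 8 (mod 43), so λ ≡ 1.
  x = λ² - 4 - 31 = 1 - 35 ≡ 9; y = λ·(4 - 9) - 42 ≡ 39. → (9, 39)

(9, 39)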